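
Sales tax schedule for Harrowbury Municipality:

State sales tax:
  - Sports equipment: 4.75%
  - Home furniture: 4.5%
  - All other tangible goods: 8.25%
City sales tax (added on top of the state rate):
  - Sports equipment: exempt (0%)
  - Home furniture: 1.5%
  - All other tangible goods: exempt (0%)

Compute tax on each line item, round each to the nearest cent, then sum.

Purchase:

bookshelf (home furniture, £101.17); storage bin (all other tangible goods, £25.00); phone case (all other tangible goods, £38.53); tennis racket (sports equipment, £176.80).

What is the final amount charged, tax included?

Bookshelf £101.17: home furniture → 4.5% + 1.5% city = 6% → £6.07
Storage bin £25.00: all other tangible goods → 8.25% + 0% city = 8.25% → £2.06
Phone case £38.53: all other tangible goods → 8.25% + 0% city = 8.25% → £3.18
Tennis racket £176.80: sports equipment → 4.75% + 0% city = 4.75% → £8.40
Subtotal = £341.50; tax = £19.71; total due = £361.21

£361.21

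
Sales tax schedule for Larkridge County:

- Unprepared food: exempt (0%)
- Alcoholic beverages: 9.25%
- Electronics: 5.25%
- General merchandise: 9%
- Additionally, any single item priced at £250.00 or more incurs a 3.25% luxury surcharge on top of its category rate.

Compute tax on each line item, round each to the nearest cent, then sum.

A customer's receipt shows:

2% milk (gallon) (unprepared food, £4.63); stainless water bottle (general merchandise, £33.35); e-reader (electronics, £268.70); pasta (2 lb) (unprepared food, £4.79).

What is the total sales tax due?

2% milk (gallon) £4.63: unprepared food → 0% → £0.00
Stainless water bottle £33.35: general merchandise → 9% → £3.00
E-reader £268.70: electronics → 5.25% + 3.25% surcharge = 8.5% → £22.84
Pasta (2 lb) £4.79: unprepared food → 0% → £0.00
Total tax = £3.00 + £22.84 = £25.84

£25.84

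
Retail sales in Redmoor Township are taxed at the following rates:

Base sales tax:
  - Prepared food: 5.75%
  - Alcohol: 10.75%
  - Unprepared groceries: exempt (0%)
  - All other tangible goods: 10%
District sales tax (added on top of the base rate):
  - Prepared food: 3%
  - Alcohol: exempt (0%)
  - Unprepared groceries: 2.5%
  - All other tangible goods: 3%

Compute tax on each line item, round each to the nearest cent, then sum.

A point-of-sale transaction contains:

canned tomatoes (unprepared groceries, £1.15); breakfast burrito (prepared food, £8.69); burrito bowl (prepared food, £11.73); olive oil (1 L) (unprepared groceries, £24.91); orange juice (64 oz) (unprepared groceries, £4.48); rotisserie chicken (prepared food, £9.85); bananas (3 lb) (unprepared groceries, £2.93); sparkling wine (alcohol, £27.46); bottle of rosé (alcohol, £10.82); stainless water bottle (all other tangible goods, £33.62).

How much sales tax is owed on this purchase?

£11.96

Canned tomatoes £1.15: unprepared groceries → 0% + 2.5% district = 2.5% → £0.03
Breakfast burrito £8.69: prepared food → 5.75% + 3% district = 8.75% → £0.76
Burrito bowl £11.73: prepared food → 5.75% + 3% district = 8.75% → £1.03
Olive oil (1 L) £24.91: unprepared groceries → 0% + 2.5% district = 2.5% → £0.62
Orange juice (64 oz) £4.48: unprepared groceries → 0% + 2.5% district = 2.5% → £0.11
Rotisserie chicken £9.85: prepared food → 5.75% + 3% district = 8.75% → £0.86
Bananas (3 lb) £2.93: unprepared groceries → 0% + 2.5% district = 2.5% → £0.07
Sparkling wine £27.46: alcohol → 10.75% + 0% district = 10.75% → £2.95
Bottle of rosé £10.82: alcohol → 10.75% + 0% district = 10.75% → £1.16
Stainless water bottle £33.62: all other tangible goods → 10% + 3% district = 13% → £4.37
Total tax = £0.03 + £0.76 + £1.03 + £0.62 + £0.11 + £0.86 + £0.07 + £2.95 + £1.16 + £4.37 = £11.96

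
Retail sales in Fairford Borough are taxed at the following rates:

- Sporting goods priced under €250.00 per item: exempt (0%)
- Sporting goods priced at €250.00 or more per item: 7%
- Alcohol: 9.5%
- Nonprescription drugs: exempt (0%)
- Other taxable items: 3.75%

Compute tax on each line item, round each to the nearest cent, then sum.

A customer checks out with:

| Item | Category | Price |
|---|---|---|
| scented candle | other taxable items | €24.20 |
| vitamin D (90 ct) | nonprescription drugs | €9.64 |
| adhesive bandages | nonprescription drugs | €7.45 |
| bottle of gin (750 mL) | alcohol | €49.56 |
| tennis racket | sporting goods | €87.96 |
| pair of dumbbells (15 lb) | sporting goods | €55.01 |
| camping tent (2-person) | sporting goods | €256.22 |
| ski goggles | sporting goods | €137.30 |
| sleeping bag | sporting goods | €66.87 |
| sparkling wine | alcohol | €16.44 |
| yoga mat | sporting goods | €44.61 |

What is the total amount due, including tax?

Scented candle €24.20: other taxable items → 3.75% → €0.91
Vitamin D (90 ct) €9.64: nonprescription drugs → 0% → €0.00
Adhesive bandages €7.45: nonprescription drugs → 0% → €0.00
Bottle of gin (750 mL) €49.56: alcohol → 9.5% → €4.71
Tennis racket €87.96: sporting goods, under €250.00 → 0% → €0.00
Pair of dumbbells (15 lb) €55.01: sporting goods, under €250.00 → 0% → €0.00
Camping tent (2-person) €256.22: sporting goods, €250.00 or more → 7% → €17.94
Ski goggles €137.30: sporting goods, under €250.00 → 0% → €0.00
Sleeping bag €66.87: sporting goods, under €250.00 → 0% → €0.00
Sparkling wine €16.44: alcohol → 9.5% → €1.56
Yoga mat €44.61: sporting goods, under €250.00 → 0% → €0.00
Subtotal = €755.26; tax = €25.12; total due = €780.38

€780.38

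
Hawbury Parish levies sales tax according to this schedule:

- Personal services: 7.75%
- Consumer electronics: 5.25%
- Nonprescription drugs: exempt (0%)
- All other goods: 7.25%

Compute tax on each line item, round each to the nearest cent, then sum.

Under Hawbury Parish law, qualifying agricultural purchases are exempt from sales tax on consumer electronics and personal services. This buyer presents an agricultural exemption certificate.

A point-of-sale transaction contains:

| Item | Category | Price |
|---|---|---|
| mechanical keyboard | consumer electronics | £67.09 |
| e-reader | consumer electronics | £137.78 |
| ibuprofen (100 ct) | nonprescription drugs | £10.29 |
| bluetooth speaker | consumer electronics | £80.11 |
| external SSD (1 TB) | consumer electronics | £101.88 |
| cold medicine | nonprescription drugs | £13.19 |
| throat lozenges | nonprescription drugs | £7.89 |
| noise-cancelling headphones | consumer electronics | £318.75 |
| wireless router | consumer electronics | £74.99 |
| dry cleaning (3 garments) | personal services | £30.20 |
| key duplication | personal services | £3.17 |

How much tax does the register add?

Mechanical keyboard £67.09: consumer electronics, buyer-exempt → 0% → £0.00
E-reader £137.78: consumer electronics, buyer-exempt → 0% → £0.00
Ibuprofen (100 ct) £10.29: nonprescription drugs → 0% → £0.00
Bluetooth speaker £80.11: consumer electronics, buyer-exempt → 0% → £0.00
External SSD (1 TB) £101.88: consumer electronics, buyer-exempt → 0% → £0.00
Cold medicine £13.19: nonprescription drugs → 0% → £0.00
Throat lozenges £7.89: nonprescription drugs → 0% → £0.00
Noise-cancelling headphones £318.75: consumer electronics, buyer-exempt → 0% → £0.00
Wireless router £74.99: consumer electronics, buyer-exempt → 0% → £0.00
Dry cleaning (3 garments) £30.20: personal services, buyer-exempt → 0% → £0.00
Key duplication £3.17: personal services, buyer-exempt → 0% → £0.00
Total tax = £0.00

£0.00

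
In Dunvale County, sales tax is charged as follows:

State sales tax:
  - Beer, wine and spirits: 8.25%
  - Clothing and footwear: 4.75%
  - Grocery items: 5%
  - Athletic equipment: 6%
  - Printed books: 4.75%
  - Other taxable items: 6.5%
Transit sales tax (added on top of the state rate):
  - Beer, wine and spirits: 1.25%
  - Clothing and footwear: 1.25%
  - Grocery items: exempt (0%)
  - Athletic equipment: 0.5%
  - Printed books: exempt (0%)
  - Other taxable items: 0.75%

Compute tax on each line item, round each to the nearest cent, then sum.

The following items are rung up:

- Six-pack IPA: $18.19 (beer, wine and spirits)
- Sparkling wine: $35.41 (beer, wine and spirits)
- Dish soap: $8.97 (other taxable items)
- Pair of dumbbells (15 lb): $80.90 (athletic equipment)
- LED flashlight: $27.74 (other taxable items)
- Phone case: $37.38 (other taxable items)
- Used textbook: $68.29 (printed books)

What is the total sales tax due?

$18.96

Six-pack IPA $18.19: beer, wine and spirits → 8.25% + 1.25% transit = 9.5% → $1.73
Sparkling wine $35.41: beer, wine and spirits → 8.25% + 1.25% transit = 9.5% → $3.36
Dish soap $8.97: other taxable items → 6.5% + 0.75% transit = 7.25% → $0.65
Pair of dumbbells (15 lb) $80.90: athletic equipment → 6% + 0.5% transit = 6.5% → $5.26
LED flashlight $27.74: other taxable items → 6.5% + 0.75% transit = 7.25% → $2.01
Phone case $37.38: other taxable items → 6.5% + 0.75% transit = 7.25% → $2.71
Used textbook $68.29: printed books → 4.75% + 0% transit = 4.75% → $3.24
Total tax = $1.73 + $3.36 + $0.65 + $5.26 + $2.01 + $2.71 + $3.24 = $18.96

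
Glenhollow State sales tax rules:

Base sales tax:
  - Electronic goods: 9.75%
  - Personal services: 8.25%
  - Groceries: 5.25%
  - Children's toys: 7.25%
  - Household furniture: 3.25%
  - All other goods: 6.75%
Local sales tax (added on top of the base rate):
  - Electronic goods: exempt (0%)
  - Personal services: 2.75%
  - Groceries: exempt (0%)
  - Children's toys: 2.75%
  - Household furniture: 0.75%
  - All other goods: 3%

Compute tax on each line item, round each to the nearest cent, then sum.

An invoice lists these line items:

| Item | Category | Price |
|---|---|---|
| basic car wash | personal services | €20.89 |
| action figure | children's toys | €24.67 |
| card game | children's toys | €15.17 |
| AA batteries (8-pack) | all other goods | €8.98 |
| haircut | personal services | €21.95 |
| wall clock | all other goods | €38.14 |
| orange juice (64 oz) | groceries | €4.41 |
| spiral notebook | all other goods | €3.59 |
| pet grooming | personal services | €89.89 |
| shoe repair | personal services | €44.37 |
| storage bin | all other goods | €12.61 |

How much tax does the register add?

Basic car wash €20.89: personal services → 8.25% + 2.75% local = 11% → €2.30
Action figure €24.67: children's toys → 7.25% + 2.75% local = 10% → €2.47
Card game €15.17: children's toys → 7.25% + 2.75% local = 10% → €1.52
AA batteries (8-pack) €8.98: all other goods → 6.75% + 3% local = 9.75% → €0.88
Haircut €21.95: personal services → 8.25% + 2.75% local = 11% → €2.41
Wall clock €38.14: all other goods → 6.75% + 3% local = 9.75% → €3.72
Orange juice (64 oz) €4.41: groceries → 5.25% + 0% local = 5.25% → €0.23
Spiral notebook €3.59: all other goods → 6.75% + 3% local = 9.75% → €0.35
Pet grooming €89.89: personal services → 8.25% + 2.75% local = 11% → €9.89
Shoe repair €44.37: personal services → 8.25% + 2.75% local = 11% → €4.88
Storage bin €12.61: all other goods → 6.75% + 3% local = 9.75% → €1.23
Total tax = €2.30 + €2.47 + €1.52 + €0.88 + €2.41 + €3.72 + €0.23 + €0.35 + €9.89 + €4.88 + €1.23 = €29.88

€29.88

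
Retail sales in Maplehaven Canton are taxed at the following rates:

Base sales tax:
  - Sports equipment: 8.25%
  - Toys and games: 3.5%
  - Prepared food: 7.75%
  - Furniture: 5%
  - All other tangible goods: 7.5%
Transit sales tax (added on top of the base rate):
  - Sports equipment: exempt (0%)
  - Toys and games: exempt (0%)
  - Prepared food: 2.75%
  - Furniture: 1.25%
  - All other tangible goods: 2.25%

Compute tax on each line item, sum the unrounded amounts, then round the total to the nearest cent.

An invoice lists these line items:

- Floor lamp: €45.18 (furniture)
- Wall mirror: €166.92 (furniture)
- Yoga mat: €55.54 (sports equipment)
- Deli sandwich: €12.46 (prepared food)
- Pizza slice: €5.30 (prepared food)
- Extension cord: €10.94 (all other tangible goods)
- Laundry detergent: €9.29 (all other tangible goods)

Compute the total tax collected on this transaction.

€21.68

Floor lamp €45.18: furniture → 5% + 1.25% transit = 6.25% → €2.82375
Wall mirror €166.92: furniture → 5% + 1.25% transit = 6.25% → €10.4325
Yoga mat €55.54: sports equipment → 8.25% + 0% transit = 8.25% → €4.58205
Deli sandwich €12.46: prepared food → 7.75% + 2.75% transit = 10.5% → €1.3083
Pizza slice €5.30: prepared food → 7.75% + 2.75% transit = 10.5% → €0.5565
Extension cord €10.94: all other tangible goods → 7.5% + 2.25% transit = 9.75% → €1.06665
Laundry detergent €9.29: all other tangible goods → 7.5% + 2.25% transit = 9.75% → €0.905775
Unrounded tax sum = €21.675525 → €21.68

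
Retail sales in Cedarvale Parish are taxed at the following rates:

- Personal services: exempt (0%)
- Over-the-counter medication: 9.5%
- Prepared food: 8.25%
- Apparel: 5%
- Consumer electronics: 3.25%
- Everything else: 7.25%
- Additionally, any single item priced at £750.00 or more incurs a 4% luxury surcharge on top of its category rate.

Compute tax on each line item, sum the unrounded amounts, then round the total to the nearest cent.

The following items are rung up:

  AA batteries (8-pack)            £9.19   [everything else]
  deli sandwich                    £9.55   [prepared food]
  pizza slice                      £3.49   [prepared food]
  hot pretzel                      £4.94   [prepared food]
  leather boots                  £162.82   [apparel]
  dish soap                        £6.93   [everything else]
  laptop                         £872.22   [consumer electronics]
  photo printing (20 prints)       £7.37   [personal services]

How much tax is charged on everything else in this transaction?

£1.17

AA batteries (8-pack) £9.19: everything else → 7.25% → £0.666275
Dish soap £6.93: everything else → 7.25% → £0.502425
Tax on everything else: unrounded sum = £1.1687 → £1.17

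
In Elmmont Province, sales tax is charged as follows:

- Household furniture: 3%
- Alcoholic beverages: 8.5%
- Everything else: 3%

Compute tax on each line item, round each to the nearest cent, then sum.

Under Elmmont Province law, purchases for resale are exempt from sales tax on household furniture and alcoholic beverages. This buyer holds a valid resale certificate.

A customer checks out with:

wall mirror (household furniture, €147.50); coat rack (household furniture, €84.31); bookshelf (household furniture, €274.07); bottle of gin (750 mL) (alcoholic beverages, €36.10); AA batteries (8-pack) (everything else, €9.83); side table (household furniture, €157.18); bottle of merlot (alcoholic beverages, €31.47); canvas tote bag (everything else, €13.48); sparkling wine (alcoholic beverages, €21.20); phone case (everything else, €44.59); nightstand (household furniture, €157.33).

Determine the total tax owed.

Wall mirror €147.50: household furniture, buyer-exempt → 0% → €0.00
Coat rack €84.31: household furniture, buyer-exempt → 0% → €0.00
Bookshelf €274.07: household furniture, buyer-exempt → 0% → €0.00
Bottle of gin (750 mL) €36.10: alcoholic beverages, buyer-exempt → 0% → €0.00
AA batteries (8-pack) €9.83: everything else → 3% → €0.29
Side table €157.18: household furniture, buyer-exempt → 0% → €0.00
Bottle of merlot €31.47: alcoholic beverages, buyer-exempt → 0% → €0.00
Canvas tote bag €13.48: everything else → 3% → €0.40
Sparkling wine €21.20: alcoholic beverages, buyer-exempt → 0% → €0.00
Phone case €44.59: everything else → 3% → €1.34
Nightstand €157.33: household furniture, buyer-exempt → 0% → €0.00
Total tax = €0.29 + €0.40 + €1.34 = €2.03

€2.03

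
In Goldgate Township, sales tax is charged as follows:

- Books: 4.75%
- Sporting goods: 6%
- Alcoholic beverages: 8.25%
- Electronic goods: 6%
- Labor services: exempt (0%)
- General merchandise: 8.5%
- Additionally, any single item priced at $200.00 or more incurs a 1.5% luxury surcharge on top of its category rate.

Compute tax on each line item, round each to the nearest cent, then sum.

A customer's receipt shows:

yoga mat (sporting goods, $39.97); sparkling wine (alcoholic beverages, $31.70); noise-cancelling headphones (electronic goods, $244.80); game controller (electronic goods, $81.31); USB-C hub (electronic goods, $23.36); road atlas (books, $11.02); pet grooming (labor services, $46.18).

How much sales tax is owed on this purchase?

Yoga mat $39.97: sporting goods → 6% → $2.40
Sparkling wine $31.70: alcoholic beverages → 8.25% → $2.62
Noise-cancelling headphones $244.80: electronic goods → 6% + 1.5% surcharge = 7.5% → $18.36
Game controller $81.31: electronic goods → 6% → $4.88
USB-C hub $23.36: electronic goods → 6% → $1.40
Road atlas $11.02: books → 4.75% → $0.52
Pet grooming $46.18: labor services → 0% → $0.00
Total tax = $2.40 + $2.62 + $18.36 + $4.88 + $1.40 + $0.52 = $30.18

$30.18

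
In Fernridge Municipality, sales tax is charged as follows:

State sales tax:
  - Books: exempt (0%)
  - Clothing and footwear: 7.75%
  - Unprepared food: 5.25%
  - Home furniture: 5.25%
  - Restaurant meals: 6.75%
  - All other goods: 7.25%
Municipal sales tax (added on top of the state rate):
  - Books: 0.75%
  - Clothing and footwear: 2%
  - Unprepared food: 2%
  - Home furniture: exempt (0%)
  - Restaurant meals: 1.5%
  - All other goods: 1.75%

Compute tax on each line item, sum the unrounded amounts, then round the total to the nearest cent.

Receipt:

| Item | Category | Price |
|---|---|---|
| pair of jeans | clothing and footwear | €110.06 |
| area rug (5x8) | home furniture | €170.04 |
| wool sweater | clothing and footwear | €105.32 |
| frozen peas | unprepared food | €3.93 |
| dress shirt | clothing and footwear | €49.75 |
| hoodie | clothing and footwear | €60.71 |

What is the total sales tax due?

Pair of jeans €110.06: clothing and footwear → 7.75% + 2% municipal = 9.75% → €10.73085
Area rug (5x8) €170.04: home furniture → 5.25% + 0% municipal = 5.25% → €8.9271
Wool sweater €105.32: clothing and footwear → 7.75% + 2% municipal = 9.75% → €10.2687
Frozen peas €3.93: unprepared food → 5.25% + 2% municipal = 7.25% → €0.284925
Dress shirt €49.75: clothing and footwear → 7.75% + 2% municipal = 9.75% → €4.850625
Hoodie €60.71: clothing and footwear → 7.75% + 2% municipal = 9.75% → €5.919225
Unrounded tax sum = €40.981425 → €40.98

€40.98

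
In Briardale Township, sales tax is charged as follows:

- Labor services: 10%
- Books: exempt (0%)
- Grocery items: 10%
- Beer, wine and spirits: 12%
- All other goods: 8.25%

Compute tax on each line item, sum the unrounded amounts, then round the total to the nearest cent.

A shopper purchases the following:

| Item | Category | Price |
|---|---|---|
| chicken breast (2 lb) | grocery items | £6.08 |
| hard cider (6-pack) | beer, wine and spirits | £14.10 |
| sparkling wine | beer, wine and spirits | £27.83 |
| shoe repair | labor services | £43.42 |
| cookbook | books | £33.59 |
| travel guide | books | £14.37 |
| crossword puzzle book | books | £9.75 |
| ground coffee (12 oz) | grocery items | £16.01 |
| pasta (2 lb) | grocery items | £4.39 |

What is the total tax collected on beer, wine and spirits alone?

£5.03

Hard cider (6-pack) £14.10: beer, wine and spirits → 12% → £1.692
Sparkling wine £27.83: beer, wine and spirits → 12% → £3.3396
Tax on beer, wine and spirits: unrounded sum = £5.0316 → £5.03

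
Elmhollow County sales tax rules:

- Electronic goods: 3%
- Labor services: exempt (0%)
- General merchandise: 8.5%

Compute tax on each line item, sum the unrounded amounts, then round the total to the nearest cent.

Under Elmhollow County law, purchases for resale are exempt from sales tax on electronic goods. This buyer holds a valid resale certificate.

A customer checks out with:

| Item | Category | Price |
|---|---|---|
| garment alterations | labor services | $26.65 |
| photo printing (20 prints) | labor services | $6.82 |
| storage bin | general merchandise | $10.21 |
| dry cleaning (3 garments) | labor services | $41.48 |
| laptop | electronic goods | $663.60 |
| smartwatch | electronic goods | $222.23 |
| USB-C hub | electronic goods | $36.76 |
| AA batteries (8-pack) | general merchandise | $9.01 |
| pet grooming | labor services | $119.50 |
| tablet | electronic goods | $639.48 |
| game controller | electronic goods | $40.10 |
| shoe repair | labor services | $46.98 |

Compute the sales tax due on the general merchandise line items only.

Storage bin $10.21: general merchandise → 8.5% → $0.86785
AA batteries (8-pack) $9.01: general merchandise → 8.5% → $0.76585
Tax on general merchandise: unrounded sum = $1.6337 → $1.63

$1.63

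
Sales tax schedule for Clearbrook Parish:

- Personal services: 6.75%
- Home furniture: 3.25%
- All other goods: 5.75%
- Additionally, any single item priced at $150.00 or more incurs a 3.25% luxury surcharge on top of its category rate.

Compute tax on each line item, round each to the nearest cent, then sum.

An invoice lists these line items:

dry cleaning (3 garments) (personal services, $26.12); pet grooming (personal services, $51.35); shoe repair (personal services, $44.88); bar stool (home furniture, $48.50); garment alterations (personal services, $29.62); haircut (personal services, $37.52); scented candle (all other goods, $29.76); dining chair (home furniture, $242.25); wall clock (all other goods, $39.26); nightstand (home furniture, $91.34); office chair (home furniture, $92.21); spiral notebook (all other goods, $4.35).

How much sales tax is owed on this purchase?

Dry cleaning (3 garments) $26.12: personal services → 6.75% → $1.76
Pet grooming $51.35: personal services → 6.75% → $3.47
Shoe repair $44.88: personal services → 6.75% → $3.03
Bar stool $48.50: home furniture → 3.25% → $1.58
Garment alterations $29.62: personal services → 6.75% → $2.00
Haircut $37.52: personal services → 6.75% → $2.53
Scented candle $29.76: all other goods → 5.75% → $1.71
Dining chair $242.25: home furniture → 3.25% + 3.25% surcharge = 6.5% → $15.75
Wall clock $39.26: all other goods → 5.75% → $2.26
Nightstand $91.34: home furniture → 3.25% → $2.97
Office chair $92.21: home furniture → 3.25% → $3.00
Spiral notebook $4.35: all other goods → 5.75% → $0.25
Total tax = $1.76 + $3.47 + $3.03 + $1.58 + $2.00 + $2.53 + $1.71 + $15.75 + $2.26 + $2.97 + $3.00 + $0.25 = $40.31

$40.31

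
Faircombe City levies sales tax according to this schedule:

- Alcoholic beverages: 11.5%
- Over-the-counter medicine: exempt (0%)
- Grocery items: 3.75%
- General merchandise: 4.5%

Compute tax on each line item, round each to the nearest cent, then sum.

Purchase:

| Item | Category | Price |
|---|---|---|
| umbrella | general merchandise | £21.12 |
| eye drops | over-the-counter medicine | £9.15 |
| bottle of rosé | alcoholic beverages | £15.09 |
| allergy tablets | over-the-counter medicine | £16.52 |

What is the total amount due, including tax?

£64.57

Umbrella £21.12: general merchandise → 4.5% → £0.95
Eye drops £9.15: over-the-counter medicine → 0% → £0.00
Bottle of rosé £15.09: alcoholic beverages → 11.5% → £1.74
Allergy tablets £16.52: over-the-counter medicine → 0% → £0.00
Subtotal = £61.88; tax = £2.69; total due = £64.57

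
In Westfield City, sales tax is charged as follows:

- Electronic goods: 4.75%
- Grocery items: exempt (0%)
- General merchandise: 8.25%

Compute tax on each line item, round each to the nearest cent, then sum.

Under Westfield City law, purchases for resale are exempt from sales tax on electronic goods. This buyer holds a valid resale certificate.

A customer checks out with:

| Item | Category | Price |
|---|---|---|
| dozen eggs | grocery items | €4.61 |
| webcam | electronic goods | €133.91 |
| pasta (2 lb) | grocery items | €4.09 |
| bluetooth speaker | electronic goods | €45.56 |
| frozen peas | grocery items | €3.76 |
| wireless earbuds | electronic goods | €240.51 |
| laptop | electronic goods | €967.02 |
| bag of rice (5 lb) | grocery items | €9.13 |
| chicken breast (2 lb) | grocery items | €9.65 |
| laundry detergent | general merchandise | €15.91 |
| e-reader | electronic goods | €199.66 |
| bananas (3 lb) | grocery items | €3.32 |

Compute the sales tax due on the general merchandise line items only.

€1.31

Laundry detergent €15.91: general merchandise → 8.25% → €1.31
Tax on general merchandise = €1.31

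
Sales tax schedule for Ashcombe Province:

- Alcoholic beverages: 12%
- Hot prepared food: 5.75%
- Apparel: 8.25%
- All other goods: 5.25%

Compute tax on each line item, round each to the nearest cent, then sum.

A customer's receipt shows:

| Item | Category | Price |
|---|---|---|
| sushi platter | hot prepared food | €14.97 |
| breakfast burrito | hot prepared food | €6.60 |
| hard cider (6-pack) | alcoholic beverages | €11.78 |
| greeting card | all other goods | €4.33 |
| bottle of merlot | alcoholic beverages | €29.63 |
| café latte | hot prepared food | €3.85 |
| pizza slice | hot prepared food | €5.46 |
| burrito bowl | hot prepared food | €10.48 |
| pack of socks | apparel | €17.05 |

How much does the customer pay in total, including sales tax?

€113.13

Sushi platter €14.97: hot prepared food → 5.75% → €0.86
Breakfast burrito €6.60: hot prepared food → 5.75% → €0.38
Hard cider (6-pack) €11.78: alcoholic beverages → 12% → €1.41
Greeting card €4.33: all other goods → 5.25% → €0.23
Bottle of merlot €29.63: alcoholic beverages → 12% → €3.56
Café latte €3.85: hot prepared food → 5.75% → €0.22
Pizza slice €5.46: hot prepared food → 5.75% → €0.31
Burrito bowl €10.48: hot prepared food → 5.75% → €0.60
Pack of socks €17.05: apparel → 8.25% → €1.41
Subtotal = €104.15; tax = €8.98; total due = €113.13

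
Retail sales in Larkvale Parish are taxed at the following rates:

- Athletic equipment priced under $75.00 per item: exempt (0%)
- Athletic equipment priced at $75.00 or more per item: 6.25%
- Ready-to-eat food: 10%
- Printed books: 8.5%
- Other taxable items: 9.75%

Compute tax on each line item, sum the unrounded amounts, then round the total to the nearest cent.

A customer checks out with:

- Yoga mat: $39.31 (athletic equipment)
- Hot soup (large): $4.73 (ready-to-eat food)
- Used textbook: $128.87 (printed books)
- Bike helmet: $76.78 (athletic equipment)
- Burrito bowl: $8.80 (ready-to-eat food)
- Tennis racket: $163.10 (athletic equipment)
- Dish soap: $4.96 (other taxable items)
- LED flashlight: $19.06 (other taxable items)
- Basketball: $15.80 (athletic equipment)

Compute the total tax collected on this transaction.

$29.64

Yoga mat $39.31: athletic equipment, under $75.00 → 0% → $0.00
Hot soup (large) $4.73: ready-to-eat food → 10% → $0.473
Used textbook $128.87: printed books → 8.5% → $10.95395
Bike helmet $76.78: athletic equipment, $75.00 or more → 6.25% → $4.79875
Burrito bowl $8.80: ready-to-eat food → 10% → $0.88
Tennis racket $163.10: athletic equipment, $75.00 or more → 6.25% → $10.19375
Dish soap $4.96: other taxable items → 9.75% → $0.4836
LED flashlight $19.06: other taxable items → 9.75% → $1.85835
Basketball $15.80: athletic equipment, under $75.00 → 0% → $0.00
Unrounded tax sum = $29.6414 → $29.64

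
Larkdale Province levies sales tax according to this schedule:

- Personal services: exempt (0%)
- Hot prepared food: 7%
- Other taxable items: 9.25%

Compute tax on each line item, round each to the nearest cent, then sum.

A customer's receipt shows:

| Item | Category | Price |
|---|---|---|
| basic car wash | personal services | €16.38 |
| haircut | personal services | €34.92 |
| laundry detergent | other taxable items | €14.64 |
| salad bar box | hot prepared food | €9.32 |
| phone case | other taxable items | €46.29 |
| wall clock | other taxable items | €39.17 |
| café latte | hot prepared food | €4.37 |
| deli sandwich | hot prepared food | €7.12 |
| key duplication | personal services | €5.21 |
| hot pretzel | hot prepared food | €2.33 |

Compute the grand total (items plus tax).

Basic car wash €16.38: personal services → 0% → €0.00
Haircut €34.92: personal services → 0% → €0.00
Laundry detergent €14.64: other taxable items → 9.25% → €1.35
Salad bar box €9.32: hot prepared food → 7% → €0.65
Phone case €46.29: other taxable items → 9.25% → €4.28
Wall clock €39.17: other taxable items → 9.25% → €3.62
Café latte €4.37: hot prepared food → 7% → €0.31
Deli sandwich €7.12: hot prepared food → 7% → €0.50
Key duplication €5.21: personal services → 0% → €0.00
Hot pretzel €2.33: hot prepared food → 7% → €0.16
Subtotal = €179.75; tax = €10.87; total due = €190.62

€190.62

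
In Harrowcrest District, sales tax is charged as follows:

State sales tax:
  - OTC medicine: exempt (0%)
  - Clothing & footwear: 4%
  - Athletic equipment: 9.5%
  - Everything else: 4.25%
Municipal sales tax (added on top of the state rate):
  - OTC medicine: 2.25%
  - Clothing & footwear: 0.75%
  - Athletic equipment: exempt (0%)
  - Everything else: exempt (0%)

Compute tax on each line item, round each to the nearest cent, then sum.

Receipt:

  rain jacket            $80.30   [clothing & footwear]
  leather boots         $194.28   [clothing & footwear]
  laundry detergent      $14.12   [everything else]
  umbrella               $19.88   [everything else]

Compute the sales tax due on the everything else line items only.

$1.44

Laundry detergent $14.12: everything else → 4.25% + 0% municipal = 4.25% → $0.60
Umbrella $19.88: everything else → 4.25% + 0% municipal = 4.25% → $0.84
Tax on everything else = $0.60 + $0.84 = $1.44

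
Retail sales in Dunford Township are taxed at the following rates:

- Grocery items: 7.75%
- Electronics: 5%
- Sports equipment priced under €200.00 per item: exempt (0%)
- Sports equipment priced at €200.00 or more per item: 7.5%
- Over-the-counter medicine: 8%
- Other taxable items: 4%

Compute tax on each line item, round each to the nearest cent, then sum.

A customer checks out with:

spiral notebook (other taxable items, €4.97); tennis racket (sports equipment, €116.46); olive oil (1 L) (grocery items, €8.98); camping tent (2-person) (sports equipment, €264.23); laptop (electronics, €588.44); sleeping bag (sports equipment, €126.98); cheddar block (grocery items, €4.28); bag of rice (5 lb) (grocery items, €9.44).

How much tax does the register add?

€51.20

Spiral notebook €4.97: other taxable items → 4% → €0.20
Tennis racket €116.46: sports equipment, under €200.00 → 0% → €0.00
Olive oil (1 L) €8.98: grocery items → 7.75% → €0.70
Camping tent (2-person) €264.23: sports equipment, €200.00 or more → 7.5% → €19.82
Laptop €588.44: electronics → 5% → €29.42
Sleeping bag €126.98: sports equipment, under €200.00 → 0% → €0.00
Cheddar block €4.28: grocery items → 7.75% → €0.33
Bag of rice (5 lb) €9.44: grocery items → 7.75% → €0.73
Total tax = €0.20 + €0.70 + €19.82 + €29.42 + €0.33 + €0.73 = €51.20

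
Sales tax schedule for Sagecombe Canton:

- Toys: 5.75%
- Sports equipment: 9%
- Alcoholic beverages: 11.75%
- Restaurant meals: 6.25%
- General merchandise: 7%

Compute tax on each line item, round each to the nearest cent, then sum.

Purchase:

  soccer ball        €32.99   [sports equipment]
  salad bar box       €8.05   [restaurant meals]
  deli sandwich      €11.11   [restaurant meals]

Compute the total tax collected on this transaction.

€4.16

Soccer ball €32.99: sports equipment → 9% → €2.97
Salad bar box €8.05: restaurant meals → 6.25% → €0.50
Deli sandwich €11.11: restaurant meals → 6.25% → €0.69
Total tax = €2.97 + €0.50 + €0.69 = €4.16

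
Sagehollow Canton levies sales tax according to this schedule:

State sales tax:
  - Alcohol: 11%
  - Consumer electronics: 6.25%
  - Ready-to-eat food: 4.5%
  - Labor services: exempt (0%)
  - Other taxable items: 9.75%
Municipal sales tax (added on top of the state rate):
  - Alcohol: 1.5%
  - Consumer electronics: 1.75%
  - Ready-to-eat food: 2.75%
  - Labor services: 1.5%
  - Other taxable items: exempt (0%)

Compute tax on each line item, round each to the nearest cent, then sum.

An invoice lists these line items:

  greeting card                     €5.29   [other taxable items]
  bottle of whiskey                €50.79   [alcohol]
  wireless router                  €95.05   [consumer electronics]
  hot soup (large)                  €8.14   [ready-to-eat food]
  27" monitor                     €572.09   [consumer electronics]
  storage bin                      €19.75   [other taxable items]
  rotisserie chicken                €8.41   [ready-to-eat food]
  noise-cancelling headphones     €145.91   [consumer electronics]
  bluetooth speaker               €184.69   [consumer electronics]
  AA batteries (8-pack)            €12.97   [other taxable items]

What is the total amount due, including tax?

€1194.17

Greeting card €5.29: other taxable items → 9.75% + 0% municipal = 9.75% → €0.52
Bottle of whiskey €50.79: alcohol → 11% + 1.5% municipal = 12.5% → €6.35
Wireless router €95.05: consumer electronics → 6.25% + 1.75% municipal = 8% → €7.60
Hot soup (large) €8.14: ready-to-eat food → 4.5% + 2.75% municipal = 7.25% → €0.59
27" monitor €572.09: consumer electronics → 6.25% + 1.75% municipal = 8% → €45.77
Storage bin €19.75: other taxable items → 9.75% + 0% municipal = 9.75% → €1.93
Rotisserie chicken €8.41: ready-to-eat food → 4.5% + 2.75% municipal = 7.25% → €0.61
Noise-cancelling headphones €145.91: consumer electronics → 6.25% + 1.75% municipal = 8% → €11.67
Bluetooth speaker €184.69: consumer electronics → 6.25% + 1.75% municipal = 8% → €14.78
AA batteries (8-pack) €12.97: other taxable items → 9.75% + 0% municipal = 9.75% → €1.26
Subtotal = €1103.09; tax = €91.08; total due = €1194.17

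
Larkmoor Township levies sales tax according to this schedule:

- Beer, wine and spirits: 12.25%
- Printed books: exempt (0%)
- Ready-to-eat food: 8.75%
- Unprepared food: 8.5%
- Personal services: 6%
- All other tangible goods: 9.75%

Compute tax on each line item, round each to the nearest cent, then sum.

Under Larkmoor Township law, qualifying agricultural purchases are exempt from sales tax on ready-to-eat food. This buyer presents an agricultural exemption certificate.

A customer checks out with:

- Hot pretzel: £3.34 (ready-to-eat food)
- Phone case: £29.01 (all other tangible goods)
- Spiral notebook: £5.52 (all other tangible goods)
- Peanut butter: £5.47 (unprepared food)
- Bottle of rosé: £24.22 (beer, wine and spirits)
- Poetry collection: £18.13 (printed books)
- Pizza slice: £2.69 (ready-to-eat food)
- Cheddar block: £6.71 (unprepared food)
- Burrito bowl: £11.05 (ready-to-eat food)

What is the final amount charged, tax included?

£113.51

Hot pretzel £3.34: ready-to-eat food, buyer-exempt → 0% → £0.00
Phone case £29.01: all other tangible goods → 9.75% → £2.83
Spiral notebook £5.52: all other tangible goods → 9.75% → £0.54
Peanut butter £5.47: unprepared food → 8.5% → £0.46
Bottle of rosé £24.22: beer, wine and spirits → 12.25% → £2.97
Poetry collection £18.13: printed books → 0% → £0.00
Pizza slice £2.69: ready-to-eat food, buyer-exempt → 0% → £0.00
Cheddar block £6.71: unprepared food → 8.5% → £0.57
Burrito bowl £11.05: ready-to-eat food, buyer-exempt → 0% → £0.00
Subtotal = £106.14; tax = £7.37; total due = £113.51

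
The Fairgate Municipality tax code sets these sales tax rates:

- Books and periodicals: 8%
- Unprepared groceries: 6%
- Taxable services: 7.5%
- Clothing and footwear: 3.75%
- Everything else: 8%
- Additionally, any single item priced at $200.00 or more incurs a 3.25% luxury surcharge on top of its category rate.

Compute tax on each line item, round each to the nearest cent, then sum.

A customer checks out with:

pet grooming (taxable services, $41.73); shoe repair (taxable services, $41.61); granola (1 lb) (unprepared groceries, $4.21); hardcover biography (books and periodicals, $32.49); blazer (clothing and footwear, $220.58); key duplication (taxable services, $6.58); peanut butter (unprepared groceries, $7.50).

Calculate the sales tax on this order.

$25.48

Pet grooming $41.73: taxable services → 7.5% → $3.13
Shoe repair $41.61: taxable services → 7.5% → $3.12
Granola (1 lb) $4.21: unprepared groceries → 6% → $0.25
Hardcover biography $32.49: books and periodicals → 8% → $2.60
Blazer $220.58: clothing and footwear → 3.75% + 3.25% surcharge = 7% → $15.44
Key duplication $6.58: taxable services → 7.5% → $0.49
Peanut butter $7.50: unprepared groceries → 6% → $0.45
Total tax = $3.13 + $3.12 + $0.25 + $2.60 + $15.44 + $0.49 + $0.45 = $25.48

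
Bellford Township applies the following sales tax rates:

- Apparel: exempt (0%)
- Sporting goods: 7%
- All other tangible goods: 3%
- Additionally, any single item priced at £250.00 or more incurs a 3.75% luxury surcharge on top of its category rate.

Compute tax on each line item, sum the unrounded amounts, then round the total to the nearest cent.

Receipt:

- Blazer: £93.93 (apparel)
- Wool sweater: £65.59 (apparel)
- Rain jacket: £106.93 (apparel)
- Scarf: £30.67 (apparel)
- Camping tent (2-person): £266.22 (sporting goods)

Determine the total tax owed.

Blazer £93.93: apparel → 0% → £0.00
Wool sweater £65.59: apparel → 0% → £0.00
Rain jacket £106.93: apparel → 0% → £0.00
Scarf £30.67: apparel → 0% → £0.00
Camping tent (2-person) £266.22: sporting goods → 7% + 3.75% surcharge = 10.75% → £28.61865
Unrounded tax sum = £28.61865 → £28.62

£28.62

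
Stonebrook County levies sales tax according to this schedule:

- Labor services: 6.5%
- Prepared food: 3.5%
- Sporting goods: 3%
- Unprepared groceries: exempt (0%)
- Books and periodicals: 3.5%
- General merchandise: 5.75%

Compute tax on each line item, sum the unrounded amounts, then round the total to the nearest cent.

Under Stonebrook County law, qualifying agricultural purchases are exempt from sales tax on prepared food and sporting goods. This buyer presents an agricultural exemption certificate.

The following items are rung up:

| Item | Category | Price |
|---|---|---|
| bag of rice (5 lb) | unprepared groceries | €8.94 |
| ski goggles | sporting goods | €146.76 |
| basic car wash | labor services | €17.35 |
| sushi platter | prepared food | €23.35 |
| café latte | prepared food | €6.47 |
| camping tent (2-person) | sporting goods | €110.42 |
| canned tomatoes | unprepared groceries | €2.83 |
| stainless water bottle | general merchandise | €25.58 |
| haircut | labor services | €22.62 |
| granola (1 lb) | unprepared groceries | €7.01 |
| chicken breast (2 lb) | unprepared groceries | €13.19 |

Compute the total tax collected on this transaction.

€4.07

Bag of rice (5 lb) €8.94: unprepared groceries → 0% → €0.00
Ski goggles €146.76: sporting goods, buyer-exempt → 0% → €0.00
Basic car wash €17.35: labor services → 6.5% → €1.12775
Sushi platter €23.35: prepared food, buyer-exempt → 0% → €0.00
Café latte €6.47: prepared food, buyer-exempt → 0% → €0.00
Camping tent (2-person) €110.42: sporting goods, buyer-exempt → 0% → €0.00
Canned tomatoes €2.83: unprepared groceries → 0% → €0.00
Stainless water bottle €25.58: general merchandise → 5.75% → €1.47085
Haircut €22.62: labor services → 6.5% → €1.4703
Granola (1 lb) €7.01: unprepared groceries → 0% → €0.00
Chicken breast (2 lb) €13.19: unprepared groceries → 0% → €0.00
Unrounded tax sum = €4.0689 → €4.07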